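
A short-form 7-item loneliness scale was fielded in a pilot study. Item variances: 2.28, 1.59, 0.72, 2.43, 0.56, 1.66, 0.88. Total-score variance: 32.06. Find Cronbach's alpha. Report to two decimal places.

Cronbach's alpha = 0.80

ΣVar(i) = 2.28 + 1.59 + 0.72 + 2.43 + 0.56 + 1.66 + 0.88 = 10.12
α = (k/(k−1))·(1 − ΣVar(i)/σ²_T) = (7/6)·(1 − 10.12/32.06) = 0.80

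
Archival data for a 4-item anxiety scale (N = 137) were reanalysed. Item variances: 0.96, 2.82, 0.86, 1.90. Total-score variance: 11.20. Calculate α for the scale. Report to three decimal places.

α = 0.555

Σσ²ᵢ = 0.96 + 2.82 + 0.86 + 1.90 = 6.54
α = (k/(k−1))·(1 − Σσ²ᵢ/Var(T)) = (4/3)·(1 − 6.54/11.20) = 0.555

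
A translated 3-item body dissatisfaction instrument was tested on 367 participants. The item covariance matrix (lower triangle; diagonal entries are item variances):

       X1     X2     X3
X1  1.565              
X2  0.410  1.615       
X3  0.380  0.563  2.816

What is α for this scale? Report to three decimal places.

Σσ²ᵢ = 1.565 + 1.615 + 2.816 = 5.996
Sum of the distinct covariances = 1.353
σ²_T = 5.996 + 2 × 1.353 = 8.702
α = (k/(k−1))·(1 − Σσ²ᵢ/σ²_T) = (3/2)·(1 − 5.996/8.702) = 0.466

α = 0.466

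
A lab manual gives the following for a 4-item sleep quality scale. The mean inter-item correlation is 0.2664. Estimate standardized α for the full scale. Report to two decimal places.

α = 0.59

Standardized α = k·r̄ / (1 + (k−1)·r̄) = 4 × 0.2664 / (1 + 3 × 0.2664)
  = 1.0656 / 1.7992 = 0.59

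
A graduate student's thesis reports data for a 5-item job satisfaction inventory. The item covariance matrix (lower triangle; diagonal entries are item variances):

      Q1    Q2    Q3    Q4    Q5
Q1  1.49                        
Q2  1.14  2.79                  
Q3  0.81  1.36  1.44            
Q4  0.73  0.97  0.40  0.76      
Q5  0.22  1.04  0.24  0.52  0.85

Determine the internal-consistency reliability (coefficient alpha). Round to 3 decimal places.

coefficient alpha = 0.837

ΣVar(i) = 1.49 + 2.79 + 1.44 + 0.76 + 0.85 = 7.33
Σ_{i<j} σ_ij = 7.43
σ²_T = 7.33 + 2 × 7.43 = 22.19
α = (k/(k−1))·(1 − ΣVar(i)/σ²_T) = (5/4)·(1 − 7.33/22.19) = 0.837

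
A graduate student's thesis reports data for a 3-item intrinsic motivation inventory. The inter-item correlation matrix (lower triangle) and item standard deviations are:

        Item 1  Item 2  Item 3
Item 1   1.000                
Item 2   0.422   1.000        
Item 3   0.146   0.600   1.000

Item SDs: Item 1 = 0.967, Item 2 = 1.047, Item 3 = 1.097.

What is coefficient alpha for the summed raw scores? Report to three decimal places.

α = 0.660

Σσ²ᵢ = 0.967² + 1.047² + 1.097² = 3.2347
Covariances σ_ij = r_ij · s_i · s_j:
  σ(Item 1,Item 2) = 0.422 × 0.967 × 1.047 = 0.4273
  σ(Item 1,Item 3) = 0.146 × 0.967 × 1.097 = 0.1549
  σ(Item 2,Item 3) = 0.600 × 1.047 × 1.097 = 0.6891
σ²_T = Σσ²ᵢ + 2·Σσ_ij = 3.2347 + 2 × 1.2713 = 5.7773
α = (3/2)·(1 − 3.2347/5.7773) = 0.660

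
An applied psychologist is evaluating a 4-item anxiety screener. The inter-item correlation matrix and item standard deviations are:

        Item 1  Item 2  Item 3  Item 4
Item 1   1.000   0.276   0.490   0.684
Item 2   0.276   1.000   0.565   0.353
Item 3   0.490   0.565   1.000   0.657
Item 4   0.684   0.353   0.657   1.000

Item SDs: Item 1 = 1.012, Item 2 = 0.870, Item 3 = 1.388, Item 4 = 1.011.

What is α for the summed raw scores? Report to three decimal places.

Σσ²ᵢ = 1.012² + 0.870² + 1.388² + 1.011² = 4.7297
Covariances σ_ij = r_ij · s_i · s_j:
  σ(Item 1,Item 2) = 0.276 × 1.012 × 0.870 = 0.2430
  σ(Item 1,Item 3) = 0.490 × 1.012 × 1.388 = 0.6883
  σ(Item 1,Item 4) = 0.684 × 1.012 × 1.011 = 0.6998
  σ(Item 2,Item 3) = 0.565 × 0.870 × 1.388 = 0.6823
  σ(Item 2,Item 4) = 0.353 × 0.870 × 1.011 = 0.3105
  σ(Item 3,Item 4) = 0.657 × 1.388 × 1.011 = 0.9219
σ²_T = Σσ²ᵢ + 2·Σσ_ij = 4.7297 + 2 × 3.5458 = 11.8213
α = (4/3)·(1 − 4.7297/11.8213) = 0.800

α = 0.800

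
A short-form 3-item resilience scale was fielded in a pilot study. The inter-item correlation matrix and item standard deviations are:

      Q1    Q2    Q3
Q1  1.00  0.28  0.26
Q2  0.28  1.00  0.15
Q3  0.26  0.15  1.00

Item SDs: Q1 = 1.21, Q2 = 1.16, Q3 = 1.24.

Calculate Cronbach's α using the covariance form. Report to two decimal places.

α = 0.47

Σσ²ᵢ = 1.21² + 1.16² + 1.24² = 4.3473
Covariances σ_ij = r_ij · s_i · s_j:
  σ(Q1,Q2) = 0.28 × 1.21 × 1.16 = 0.3930
  σ(Q1,Q3) = 0.26 × 1.21 × 1.24 = 0.3901
  σ(Q2,Q3) = 0.15 × 1.16 × 1.24 = 0.2158
σ²_T = Σσ²ᵢ + 2·Σσ_ij = 4.3473 + 2 × 0.9989 = 6.3451
α = (3/2)·(1 − 4.3473/6.3451) = 0.47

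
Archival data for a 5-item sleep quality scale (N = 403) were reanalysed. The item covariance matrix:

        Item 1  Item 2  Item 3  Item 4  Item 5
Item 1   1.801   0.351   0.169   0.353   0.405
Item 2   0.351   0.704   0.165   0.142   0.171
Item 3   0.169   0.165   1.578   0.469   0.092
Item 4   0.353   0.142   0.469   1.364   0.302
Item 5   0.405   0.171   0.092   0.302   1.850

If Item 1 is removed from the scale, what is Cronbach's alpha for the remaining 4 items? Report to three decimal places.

α = 0.437

Remaining items: Item 2, Item 3, Item 4, Item 5 (k = 4).
ΣVar(i) = 0.704 + 1.578 + 1.364 + 1.850 = 5.496
total variance = 5.496 + 2 × 1.341 = 8.178
α (item deleted) = (4/3)·(1 − 5.496/8.178) = 0.437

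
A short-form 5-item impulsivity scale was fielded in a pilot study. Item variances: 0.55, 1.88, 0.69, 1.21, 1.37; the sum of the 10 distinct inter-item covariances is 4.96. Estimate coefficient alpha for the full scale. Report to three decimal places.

sum of item variances = 0.55 + 1.88 + 0.69 + 1.21 + 1.37 = 5.70
Sum of distinct covariances = 4.96
Var(T) = sum of item variances + 2·Σcov = 5.70 + 2 × 4.96 = 15.62
α = (5/4)·(1 − 5.70/15.62) = 0.794

α = 0.794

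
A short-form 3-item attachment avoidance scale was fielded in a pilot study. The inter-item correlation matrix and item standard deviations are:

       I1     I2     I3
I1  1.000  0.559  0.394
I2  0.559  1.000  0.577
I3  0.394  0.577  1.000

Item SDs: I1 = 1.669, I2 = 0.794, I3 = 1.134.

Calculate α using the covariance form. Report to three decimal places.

α = 0.691

Σσ²ᵢ = 1.669² + 0.794² + 1.134² = 4.7020
Covariances σ_ij = r_ij · s_i · s_j:
  σ(I1,I2) = 0.559 × 1.669 × 0.794 = 0.7408
  σ(I1,I3) = 0.394 × 1.669 × 1.134 = 0.7457
  σ(I2,I3) = 0.577 × 0.794 × 1.134 = 0.5195
σ²_T = Σσ²ᵢ + 2·Σσ_ij = 4.7020 + 2 × 2.0060 = 8.7140
α = (3/2)·(1 − 4.7020/8.7140) = 0.691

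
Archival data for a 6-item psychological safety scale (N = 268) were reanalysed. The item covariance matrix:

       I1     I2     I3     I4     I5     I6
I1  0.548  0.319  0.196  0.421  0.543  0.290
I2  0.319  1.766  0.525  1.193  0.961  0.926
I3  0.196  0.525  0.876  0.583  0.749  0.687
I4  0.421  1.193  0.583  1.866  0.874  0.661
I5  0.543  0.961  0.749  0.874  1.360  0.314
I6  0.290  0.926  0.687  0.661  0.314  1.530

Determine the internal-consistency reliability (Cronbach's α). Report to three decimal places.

Cronbach's α = 0.839

sum of item variances = 0.548 + 1.766 + 0.876 + 1.866 + 1.360 + 1.530 = 7.946
Sum of the distinct covariances = 9.242
σ²_T = 7.946 + 2 × 9.242 = 26.430
α = (k/(k−1))·(1 − sum of item variances/σ²_T) = (6/5)·(1 − 7.946/26.430) = 0.839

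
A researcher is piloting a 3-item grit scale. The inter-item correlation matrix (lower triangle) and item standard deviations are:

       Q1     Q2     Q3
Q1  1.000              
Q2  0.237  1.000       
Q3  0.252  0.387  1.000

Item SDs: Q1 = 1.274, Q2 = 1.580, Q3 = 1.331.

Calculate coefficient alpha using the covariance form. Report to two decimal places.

α = 0.55

Σσ²ᵢ = 1.274² + 1.580² + 1.331² = 5.8910
Covariances σ_ij = r_ij · s_i · s_j:
  σ(Q1,Q2) = 0.237 × 1.274 × 1.580 = 0.4771
  σ(Q1,Q3) = 0.252 × 1.274 × 1.331 = 0.4273
  σ(Q2,Q3) = 0.387 × 1.580 × 1.331 = 0.8139
σ²_T = Σσ²ᵢ + 2·Σσ_ij = 5.8910 + 2 × 1.7183 = 9.3276
α = (3/2)·(1 − 5.8910/9.3276) = 0.55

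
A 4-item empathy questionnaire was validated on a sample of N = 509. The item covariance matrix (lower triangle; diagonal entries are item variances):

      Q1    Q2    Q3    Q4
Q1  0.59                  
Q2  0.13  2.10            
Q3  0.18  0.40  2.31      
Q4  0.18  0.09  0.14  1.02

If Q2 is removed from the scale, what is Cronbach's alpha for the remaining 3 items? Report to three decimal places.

α = 0.305

Remaining items: Q1, Q3, Q4 (k = 3).
sum of item variances = 0.59 + 2.31 + 1.02 = 3.92
total variance = 3.92 + 2 × 0.50 = 4.92
α (item deleted) = (3/2)·(1 − 3.92/4.92) = 0.305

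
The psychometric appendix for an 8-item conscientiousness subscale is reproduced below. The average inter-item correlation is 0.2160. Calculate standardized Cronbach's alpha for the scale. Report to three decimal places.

standardized Cronbach's alpha = 0.688

Standardized α = k·r̄ / (1 + (k−1)·r̄) = 8 × 0.2160 / (1 + 7 × 0.2160)
  = 1.7280 / 2.5120 = 0.688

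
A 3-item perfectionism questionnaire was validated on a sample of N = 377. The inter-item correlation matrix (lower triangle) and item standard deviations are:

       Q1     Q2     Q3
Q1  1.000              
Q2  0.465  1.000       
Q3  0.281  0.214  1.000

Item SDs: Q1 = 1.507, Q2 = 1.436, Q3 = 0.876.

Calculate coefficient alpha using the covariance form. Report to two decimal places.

coefficient alpha = 0.59

Σσ²ᵢ = 1.507² + 1.436² + 0.876² = 5.1005
Covariances σ_ij = r_ij · s_i · s_j:
  σ(Q1,Q2) = 0.465 × 1.507 × 1.436 = 1.0063
  σ(Q1,Q3) = 0.281 × 1.507 × 0.876 = 0.3710
  σ(Q2,Q3) = 0.214 × 1.436 × 0.876 = 0.2692
σ²_T = Σσ²ᵢ + 2·Σσ_ij = 5.1005 + 2 × 1.6465 = 8.3935
α = (3/2)·(1 − 5.1005/8.3935) = 0.59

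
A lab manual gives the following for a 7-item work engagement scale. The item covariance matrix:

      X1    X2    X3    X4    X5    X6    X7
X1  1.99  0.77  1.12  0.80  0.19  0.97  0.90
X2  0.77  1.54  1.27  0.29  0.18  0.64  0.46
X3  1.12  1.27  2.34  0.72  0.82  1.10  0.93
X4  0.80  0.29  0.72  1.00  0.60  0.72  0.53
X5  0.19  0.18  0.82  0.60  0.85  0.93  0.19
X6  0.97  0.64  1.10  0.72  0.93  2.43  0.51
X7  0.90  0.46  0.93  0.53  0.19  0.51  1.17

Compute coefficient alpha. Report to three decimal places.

Σσ²ᵢ = 1.99 + 1.54 + 2.34 + 1.00 + 0.85 + 2.43 + 1.17 = 11.32
Sum of the distinct covariances = 14.64
σ²_total = 11.32 + 2 × 14.64 = 40.60
α = (k/(k−1))·(1 − Σσ²ᵢ/σ²_total) = (7/6)·(1 − 11.32/40.60) = 0.841

coefficient alpha = 0.841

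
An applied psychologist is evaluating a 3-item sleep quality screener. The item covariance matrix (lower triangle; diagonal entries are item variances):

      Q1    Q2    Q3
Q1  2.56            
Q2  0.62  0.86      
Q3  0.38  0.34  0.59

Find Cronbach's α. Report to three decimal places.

ΣVar(i) = 2.56 + 0.86 + 0.59 = 4.01
Σ_{i<j} σ_ij = 1.34
total variance = 4.01 + 2 × 1.34 = 6.69
α = (k/(k−1))·(1 − ΣVar(i)/total variance) = (3/2)·(1 − 4.01/6.69) = 0.601

α = 0.601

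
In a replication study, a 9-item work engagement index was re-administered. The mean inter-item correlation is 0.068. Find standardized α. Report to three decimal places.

standardized α = 0.396

Standardized α = k·r̄ / (1 + (k−1)·r̄) = 9 × 0.068 / (1 + 8 × 0.068)
  = 0.6120 / 1.5440 = 0.396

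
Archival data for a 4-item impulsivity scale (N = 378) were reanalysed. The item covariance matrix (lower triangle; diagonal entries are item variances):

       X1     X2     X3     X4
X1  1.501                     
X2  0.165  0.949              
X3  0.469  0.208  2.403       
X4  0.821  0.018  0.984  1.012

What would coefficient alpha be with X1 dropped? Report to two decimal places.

Remaining items: X2, X3, X4 (k = 3).
Σσ²ᵢ = 0.949 + 2.403 + 1.012 = 4.364
σ²_T = 4.364 + 2 × 1.210 = 6.784
α (item deleted) = (3/2)·(1 − 4.364/6.784) = 0.54

α = 0.54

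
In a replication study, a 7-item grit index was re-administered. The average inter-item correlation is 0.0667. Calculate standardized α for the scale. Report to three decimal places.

standardized α = 0.333

Standardized α = k·r̄ / (1 + (k−1)·r̄) = 7 × 0.0667 / (1 + 6 × 0.0667)
  = 0.4669 / 1.4002 = 0.333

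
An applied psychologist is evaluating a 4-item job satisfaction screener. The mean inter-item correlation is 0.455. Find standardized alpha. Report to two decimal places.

Standardized α = k·r̄ / (1 + (k−1)·r̄) = 4 × 0.455 / (1 + 3 × 0.455)
  = 1.8200 / 2.3650 = 0.77

α = 0.77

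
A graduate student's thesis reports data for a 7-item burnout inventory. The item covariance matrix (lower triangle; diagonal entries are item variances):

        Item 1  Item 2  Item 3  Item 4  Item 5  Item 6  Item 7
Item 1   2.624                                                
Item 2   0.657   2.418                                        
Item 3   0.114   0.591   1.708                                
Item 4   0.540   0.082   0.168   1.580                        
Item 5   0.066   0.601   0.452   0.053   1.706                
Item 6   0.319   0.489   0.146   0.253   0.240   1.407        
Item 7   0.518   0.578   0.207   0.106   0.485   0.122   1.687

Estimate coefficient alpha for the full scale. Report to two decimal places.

coefficient alpha = 0.59

sum of item variances = 2.624 + 2.418 + 1.708 + 1.580 + 1.706 + 1.407 + 1.687 = 13.130
Σ_{i<j} σ_ij = 6.787
Var(T) = 13.130 + 2 × 6.787 = 26.704
α = (k/(k−1))·(1 − sum of item variances/Var(T)) = (7/6)·(1 − 13.130/26.704) = 0.59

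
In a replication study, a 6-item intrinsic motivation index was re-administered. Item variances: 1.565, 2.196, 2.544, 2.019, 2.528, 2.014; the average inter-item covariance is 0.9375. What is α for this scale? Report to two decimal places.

α = 0.82

Σσ²ᵢ = 1.565 + 2.196 + 2.544 + 2.019 + 2.528 + 2.014 = 12.866
Sum of the 15 distinct covariances = 15 × 0.9375 = 14.0625
total variance = Σσ²ᵢ + 2·Σcov = 12.866 + 2 × 14.0625 = 40.9910
α = (6/5)·(1 − 12.866/40.9910) = 0.82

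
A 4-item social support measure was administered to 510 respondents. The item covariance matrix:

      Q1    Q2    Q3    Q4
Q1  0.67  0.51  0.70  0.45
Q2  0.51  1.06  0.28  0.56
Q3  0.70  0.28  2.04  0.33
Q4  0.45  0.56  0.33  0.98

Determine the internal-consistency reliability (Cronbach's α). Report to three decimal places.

Σσᵢ² = 0.67 + 1.06 + 2.04 + 0.98 = 4.75
Sum of off-diagonal covariances = 2.83
total variance = 4.75 + 2 × 2.83 = 10.41
α = (k/(k−1))·(1 − Σσᵢ²/total variance) = (4/3)·(1 − 4.75/10.41) = 0.725

α = 0.725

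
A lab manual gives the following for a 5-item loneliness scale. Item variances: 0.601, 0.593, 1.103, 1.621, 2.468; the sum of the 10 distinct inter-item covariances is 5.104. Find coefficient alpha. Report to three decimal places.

coefficient alpha = 0.769

Σσᵢ² = 0.601 + 0.593 + 1.103 + 1.621 + 2.468 = 6.386
Sum of distinct covariances = 5.104
σ²_T = Σσᵢ² + 2·Σcov = 6.386 + 2 × 5.104 = 16.594
α = (5/4)·(1 − 6.386/16.594) = 0.769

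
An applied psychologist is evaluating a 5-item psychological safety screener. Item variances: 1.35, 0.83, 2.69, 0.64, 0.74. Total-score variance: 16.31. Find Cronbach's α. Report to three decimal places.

α = 0.771

ΣVar(i) = 1.35 + 0.83 + 2.69 + 0.64 + 0.74 = 6.25
α = (k/(k−1))·(1 − ΣVar(i)/total variance) = (5/4)·(1 − 6.25/16.31) = 0.771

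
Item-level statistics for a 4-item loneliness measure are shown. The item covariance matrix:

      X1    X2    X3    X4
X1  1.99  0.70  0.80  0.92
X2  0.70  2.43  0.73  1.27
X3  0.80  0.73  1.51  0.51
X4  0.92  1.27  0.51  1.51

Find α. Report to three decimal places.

ΣVar(i) = 1.99 + 2.43 + 1.51 + 1.51 = 7.44
Sum of off-diagonal covariances = 4.93
σ²_total = 7.44 + 2 × 4.93 = 17.30
α = (k/(k−1))·(1 − ΣVar(i)/σ²_total) = (4/3)·(1 − 7.44/17.30) = 0.760

α = 0.760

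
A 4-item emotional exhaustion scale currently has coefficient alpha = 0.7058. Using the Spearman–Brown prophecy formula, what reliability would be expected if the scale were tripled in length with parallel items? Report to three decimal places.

predicted reliability = 0.878

Length factor m = 3
α' = m·α / (1 + (m−1)·α)
   = 3 × 0.7058 / (1 + (3 − 1) × 0.7058)
   = 2.1174 / 2.4116 = 0.878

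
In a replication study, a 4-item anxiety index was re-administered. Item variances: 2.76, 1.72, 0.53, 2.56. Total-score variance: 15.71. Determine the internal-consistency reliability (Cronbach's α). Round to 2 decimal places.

Σσ²ᵢ = 2.76 + 1.72 + 0.53 + 2.56 = 7.57
α = (k/(k−1))·(1 − Σσ²ᵢ/total variance) = (4/3)·(1 − 7.57/15.71) = 0.69

Cronbach's α = 0.69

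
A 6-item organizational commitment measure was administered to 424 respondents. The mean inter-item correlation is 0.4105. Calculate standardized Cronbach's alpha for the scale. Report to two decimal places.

α = 0.81

Standardized α = k·r̄ / (1 + (k−1)·r̄) = 6 × 0.4105 / (1 + 5 × 0.4105)
  = 2.4630 / 3.0525 = 0.81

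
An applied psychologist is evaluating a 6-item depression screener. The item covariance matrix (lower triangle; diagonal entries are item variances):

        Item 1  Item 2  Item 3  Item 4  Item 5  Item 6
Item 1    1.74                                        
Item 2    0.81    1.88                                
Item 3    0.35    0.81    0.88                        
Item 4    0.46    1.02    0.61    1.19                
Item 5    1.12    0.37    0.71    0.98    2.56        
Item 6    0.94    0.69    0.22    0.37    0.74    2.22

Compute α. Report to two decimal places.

α = 0.79

ΣVar(i) = 1.74 + 1.88 + 0.88 + 1.19 + 2.56 + 2.22 = 10.47
Sum of the distinct covariances = 10.20
σ²_T = 10.47 + 2 × 10.20 = 30.87
α = (k/(k−1))·(1 − ΣVar(i)/σ²_T) = (6/5)·(1 − 10.47/30.87) = 0.79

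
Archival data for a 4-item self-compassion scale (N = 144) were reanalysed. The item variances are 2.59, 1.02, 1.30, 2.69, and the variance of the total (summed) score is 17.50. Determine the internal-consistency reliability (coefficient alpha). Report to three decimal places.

α = 0.754

Σσᵢ² = 2.59 + 1.02 + 1.30 + 2.69 = 7.60
α = (k/(k−1))·(1 − Σσᵢ²/Var(T)) = (4/3)·(1 − 7.60/17.50) = 0.754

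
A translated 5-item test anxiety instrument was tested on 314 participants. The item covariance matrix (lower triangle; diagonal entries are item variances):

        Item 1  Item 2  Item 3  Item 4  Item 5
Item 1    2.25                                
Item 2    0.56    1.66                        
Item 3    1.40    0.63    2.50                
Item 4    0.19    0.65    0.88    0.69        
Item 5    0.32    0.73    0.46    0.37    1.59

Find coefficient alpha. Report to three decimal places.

coefficient alpha = 0.734

ΣVar(i) = 2.25 + 1.66 + 2.50 + 0.69 + 1.59 = 8.69
Sum of the distinct covariances = 6.19
Var(T) = 8.69 + 2 × 6.19 = 21.07
α = (k/(k−1))·(1 − ΣVar(i)/Var(T)) = (5/4)·(1 − 8.69/21.07) = 0.734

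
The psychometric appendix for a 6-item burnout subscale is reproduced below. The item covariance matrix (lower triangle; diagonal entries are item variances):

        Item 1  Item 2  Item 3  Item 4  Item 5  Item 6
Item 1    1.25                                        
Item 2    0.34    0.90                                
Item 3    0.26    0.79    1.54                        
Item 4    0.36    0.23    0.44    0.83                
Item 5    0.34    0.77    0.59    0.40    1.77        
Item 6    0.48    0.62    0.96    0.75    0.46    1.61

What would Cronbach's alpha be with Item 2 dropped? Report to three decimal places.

Remaining items: Item 1, Item 3, Item 4, Item 5, Item 6 (k = 5).
Σσ²ᵢ = 1.25 + 1.54 + 0.83 + 1.77 + 1.61 = 7.00
total variance = 7.00 + 2 × 5.04 = 17.08
α (item deleted) = (5/4)·(1 − 7.00/17.08) = 0.738

α = 0.738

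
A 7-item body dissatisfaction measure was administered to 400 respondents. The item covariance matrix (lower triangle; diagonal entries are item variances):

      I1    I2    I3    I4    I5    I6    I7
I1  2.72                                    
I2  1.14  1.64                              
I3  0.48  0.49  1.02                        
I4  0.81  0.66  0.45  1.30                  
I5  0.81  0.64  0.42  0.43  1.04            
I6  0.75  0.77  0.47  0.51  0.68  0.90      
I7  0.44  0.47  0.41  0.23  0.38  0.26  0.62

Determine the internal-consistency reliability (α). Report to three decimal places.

α = 0.836

Σσ²ᵢ = 2.72 + 1.64 + 1.02 + 1.30 + 1.04 + 0.90 + 0.62 = 9.24
Sum of off-diagonal covariances = 11.70
Var(T) = 9.24 + 2 × 11.70 = 32.64
α = (k/(k−1))·(1 − Σσ²ᵢ/Var(T)) = (7/6)·(1 − 9.24/32.64) = 0.836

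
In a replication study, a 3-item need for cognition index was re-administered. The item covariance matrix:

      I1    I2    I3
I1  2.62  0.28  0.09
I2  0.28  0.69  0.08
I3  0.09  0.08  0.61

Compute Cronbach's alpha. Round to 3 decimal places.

sum of item variances = 2.62 + 0.69 + 0.61 = 3.92
Sum of off-diagonal covariances = 0.45
total variance = 3.92 + 2 × 0.45 = 4.82
α = (k/(k−1))·(1 − sum of item variances/total variance) = (3/2)·(1 − 3.92/4.82) = 0.280

Cronbach's alpha = 0.280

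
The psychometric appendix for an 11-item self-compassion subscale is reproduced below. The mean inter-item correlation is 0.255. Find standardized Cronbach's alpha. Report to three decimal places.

standardized Cronbach's alpha = 0.790

Standardized α = k·r̄ / (1 + (k−1)·r̄) = 11 × 0.255 / (1 + 10 × 0.255)
  = 2.8050 / 3.5500 = 0.790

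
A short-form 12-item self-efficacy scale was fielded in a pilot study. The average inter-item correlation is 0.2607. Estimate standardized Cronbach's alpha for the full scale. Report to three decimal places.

Standardized α = k·r̄ / (1 + (k−1)·r̄) = 12 × 0.2607 / (1 + 11 × 0.2607)
  = 3.1284 / 3.8677 = 0.809

standardized Cronbach's alpha = 0.809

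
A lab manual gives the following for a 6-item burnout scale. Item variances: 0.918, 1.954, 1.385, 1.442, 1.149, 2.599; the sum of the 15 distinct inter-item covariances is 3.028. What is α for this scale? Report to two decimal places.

Σσ²ᵢ = 0.918 + 1.954 + 1.385 + 1.442 + 1.149 + 2.599 = 9.447
Sum of distinct covariances = 3.028
σ²_T = Σσ²ᵢ + 2·Σcov = 9.447 + 2 × 3.028 = 15.503
α = (6/5)·(1 − 9.447/15.503) = 0.47

α = 0.47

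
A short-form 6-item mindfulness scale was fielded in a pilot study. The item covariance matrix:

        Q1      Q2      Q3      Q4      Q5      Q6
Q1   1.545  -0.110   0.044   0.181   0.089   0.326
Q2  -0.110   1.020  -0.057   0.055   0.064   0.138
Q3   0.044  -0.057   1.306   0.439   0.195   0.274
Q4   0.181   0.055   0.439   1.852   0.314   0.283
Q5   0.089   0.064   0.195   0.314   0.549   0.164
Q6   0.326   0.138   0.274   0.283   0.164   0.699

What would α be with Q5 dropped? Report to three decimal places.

α = 0.411

Remaining items: Q1, Q2, Q3, Q4, Q6 (k = 5).
Σσ²ᵢ = 1.545 + 1.020 + 1.306 + 1.852 + 0.699 = 6.422
Var(T) = 6.422 + 2 × 1.573 = 9.568
α (item deleted) = (5/4)·(1 − 6.422/9.568) = 0.411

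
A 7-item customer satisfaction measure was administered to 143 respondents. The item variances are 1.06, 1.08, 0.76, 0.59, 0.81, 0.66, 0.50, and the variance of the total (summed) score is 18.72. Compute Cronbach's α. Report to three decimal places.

Σσᵢ² = 1.06 + 1.08 + 0.76 + 0.59 + 0.81 + 0.66 + 0.50 = 5.46
α = (k/(k−1))·(1 − Σσᵢ²/total variance) = (7/6)·(1 − 5.46/18.72) = 0.826

α = 0.826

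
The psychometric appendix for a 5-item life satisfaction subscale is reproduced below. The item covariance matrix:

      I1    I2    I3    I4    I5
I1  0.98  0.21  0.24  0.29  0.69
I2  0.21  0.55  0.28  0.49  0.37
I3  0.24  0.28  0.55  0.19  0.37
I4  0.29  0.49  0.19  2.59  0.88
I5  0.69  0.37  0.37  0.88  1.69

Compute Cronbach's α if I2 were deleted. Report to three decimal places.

α = 0.637

Remaining items: I1, I3, I4, I5 (k = 4).
Σσ²ᵢ = 0.98 + 0.55 + 2.59 + 1.69 = 5.81
σ²_T = 5.81 + 2 × 2.66 = 11.13
α (item deleted) = (4/3)·(1 − 5.81/11.13) = 0.637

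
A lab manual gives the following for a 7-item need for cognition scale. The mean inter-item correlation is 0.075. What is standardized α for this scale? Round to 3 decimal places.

α = 0.362

Standardized α = k·r̄ / (1 + (k−1)·r̄) = 7 × 0.075 / (1 + 6 × 0.075)
  = 0.5250 / 1.4500 = 0.362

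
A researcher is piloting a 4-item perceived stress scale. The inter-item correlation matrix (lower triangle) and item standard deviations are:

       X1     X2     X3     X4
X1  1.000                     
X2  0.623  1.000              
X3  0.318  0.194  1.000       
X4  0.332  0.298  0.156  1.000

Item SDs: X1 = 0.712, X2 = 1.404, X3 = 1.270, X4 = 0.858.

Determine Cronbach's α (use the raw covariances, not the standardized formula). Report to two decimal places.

Σσ²ᵢ = 0.712² + 1.404² + 1.270² + 0.858² = 4.8272
Covariances σ_ij = r_ij · s_i · s_j:
  σ(X1,X2) = 0.623 × 0.712 × 1.404 = 0.6228
  σ(X1,X3) = 0.318 × 0.712 × 1.270 = 0.2875
  σ(X1,X4) = 0.332 × 0.712 × 0.858 = 0.2028
  σ(X2,X3) = 0.194 × 1.404 × 1.270 = 0.3459
  σ(X2,X4) = 0.298 × 1.404 × 0.858 = 0.3590
  σ(X3,X4) = 0.156 × 1.270 × 0.858 = 0.1700
σ²_T = Σσ²ᵢ + 2·Σσ_ij = 4.8272 + 2 × 1.9880 = 8.8032
α = (4/3)·(1 − 4.8272/8.8032) = 0.60

Cronbach's α = 0.60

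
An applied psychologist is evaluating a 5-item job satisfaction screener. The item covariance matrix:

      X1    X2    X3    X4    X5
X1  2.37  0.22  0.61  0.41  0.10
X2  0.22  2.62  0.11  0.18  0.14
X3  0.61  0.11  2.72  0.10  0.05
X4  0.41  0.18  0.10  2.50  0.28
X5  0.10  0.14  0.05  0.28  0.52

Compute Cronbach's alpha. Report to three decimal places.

Cronbach's alpha = 0.364

ΣVar(i) = 2.37 + 2.62 + 2.72 + 2.50 + 0.52 = 10.73
Σ_{i<j} σ_ij = 2.20
Var(T) = 10.73 + 2 × 2.20 = 15.13
α = (k/(k−1))·(1 − ΣVar(i)/Var(T)) = (5/4)·(1 − 10.73/15.13) = 0.364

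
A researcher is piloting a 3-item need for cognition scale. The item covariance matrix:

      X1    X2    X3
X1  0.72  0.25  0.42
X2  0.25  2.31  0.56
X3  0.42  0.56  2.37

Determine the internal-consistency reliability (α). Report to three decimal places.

α = 0.469

Σσ²ᵢ = 0.72 + 2.31 + 2.37 = 5.40
Σ_{i<j} σ_ij = 1.23
Var(T) = 5.40 + 2 × 1.23 = 7.86
α = (k/(k−1))·(1 − Σσ²ᵢ/Var(T)) = (3/2)·(1 − 5.40/7.86) = 0.469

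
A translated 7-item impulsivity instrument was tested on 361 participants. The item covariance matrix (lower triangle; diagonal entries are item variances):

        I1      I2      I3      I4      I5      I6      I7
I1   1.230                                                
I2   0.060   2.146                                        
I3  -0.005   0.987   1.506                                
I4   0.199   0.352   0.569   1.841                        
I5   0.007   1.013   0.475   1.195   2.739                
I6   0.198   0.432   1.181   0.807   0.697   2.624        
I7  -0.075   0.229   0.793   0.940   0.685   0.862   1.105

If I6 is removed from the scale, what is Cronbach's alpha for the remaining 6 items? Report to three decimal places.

α = 0.701

Remaining items: I1, I2, I3, I4, I5, I7 (k = 6).
ΣVar(i) = 1.230 + 2.146 + 1.506 + 1.841 + 2.739 + 1.105 = 10.567
Var(T) = 10.567 + 2 × 7.424 = 25.415
α (item deleted) = (6/5)·(1 − 10.567/25.415) = 0.701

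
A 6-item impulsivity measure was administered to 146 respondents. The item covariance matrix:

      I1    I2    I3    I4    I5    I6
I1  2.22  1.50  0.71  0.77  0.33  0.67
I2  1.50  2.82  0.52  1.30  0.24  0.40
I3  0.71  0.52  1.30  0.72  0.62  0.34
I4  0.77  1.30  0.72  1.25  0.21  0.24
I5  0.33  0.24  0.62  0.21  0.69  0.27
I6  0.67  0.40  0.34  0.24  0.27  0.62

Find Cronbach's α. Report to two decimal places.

sum of item variances = 2.22 + 2.82 + 1.30 + 1.25 + 0.69 + 0.62 = 8.90
Sum of off-diagonal covariances = 8.84
Var(T) = 8.90 + 2 × 8.84 = 26.58
α = (k/(k−1))·(1 − sum of item variances/Var(T)) = (6/5)·(1 − 8.90/26.58) = 0.80

Cronbach's α = 0.80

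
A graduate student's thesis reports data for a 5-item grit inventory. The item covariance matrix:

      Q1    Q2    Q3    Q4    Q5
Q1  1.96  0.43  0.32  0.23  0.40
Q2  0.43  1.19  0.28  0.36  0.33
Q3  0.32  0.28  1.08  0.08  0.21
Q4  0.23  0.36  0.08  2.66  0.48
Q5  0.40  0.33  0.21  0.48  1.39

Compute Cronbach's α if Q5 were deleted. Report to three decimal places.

α = 0.441

Remaining items: Q1, Q2, Q3, Q4 (k = 4).
Σσ²ᵢ = 1.96 + 1.19 + 1.08 + 2.66 = 6.89
σ²_total = 6.89 + 2 × 1.70 = 10.29
α (item deleted) = (4/3)·(1 − 6.89/10.29) = 0.441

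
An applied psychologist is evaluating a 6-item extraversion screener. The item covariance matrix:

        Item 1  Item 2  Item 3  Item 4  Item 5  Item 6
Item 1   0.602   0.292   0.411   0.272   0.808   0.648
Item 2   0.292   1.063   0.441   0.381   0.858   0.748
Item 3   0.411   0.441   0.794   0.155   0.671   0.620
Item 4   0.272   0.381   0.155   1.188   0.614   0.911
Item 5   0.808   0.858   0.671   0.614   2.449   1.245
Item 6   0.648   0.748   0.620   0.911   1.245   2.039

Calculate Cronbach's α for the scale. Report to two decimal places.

α = 0.83

Σσᵢ² = 0.602 + 1.063 + 0.794 + 1.188 + 2.449 + 2.039 = 8.135
Sum of off-diagonal covariances = 9.075
Var(T) = 8.135 + 2 × 9.075 = 26.285
α = (k/(k−1))·(1 − Σσᵢ²/Var(T)) = (6/5)·(1 − 8.135/26.285) = 0.83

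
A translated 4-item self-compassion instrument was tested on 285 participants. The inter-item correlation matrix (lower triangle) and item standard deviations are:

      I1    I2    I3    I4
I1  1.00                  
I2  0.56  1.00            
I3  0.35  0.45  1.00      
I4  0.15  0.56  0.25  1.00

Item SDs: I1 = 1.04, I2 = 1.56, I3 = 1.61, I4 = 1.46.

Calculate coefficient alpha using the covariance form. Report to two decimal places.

Σσ²ᵢ = 1.04² + 1.56² + 1.61² + 1.46² = 8.2389
Covariances σ_ij = r_ij · s_i · s_j:
  σ(I1,I2) = 0.56 × 1.04 × 1.56 = 0.9085
  σ(I1,I3) = 0.35 × 1.04 × 1.61 = 0.5860
  σ(I1,I4) = 0.15 × 1.04 × 1.46 = 0.2278
  σ(I2,I3) = 0.45 × 1.56 × 1.61 = 1.1302
  σ(I2,I4) = 0.56 × 1.56 × 1.46 = 1.2755
  σ(I3,I4) = 0.25 × 1.61 × 1.46 = 0.5877
σ²_T = Σσ²ᵢ + 2·Σσ_ij = 8.2389 + 2 × 4.7157 = 17.6703
α = (4/3)·(1 − 8.2389/17.6703) = 0.71

coefficient alpha = 0.71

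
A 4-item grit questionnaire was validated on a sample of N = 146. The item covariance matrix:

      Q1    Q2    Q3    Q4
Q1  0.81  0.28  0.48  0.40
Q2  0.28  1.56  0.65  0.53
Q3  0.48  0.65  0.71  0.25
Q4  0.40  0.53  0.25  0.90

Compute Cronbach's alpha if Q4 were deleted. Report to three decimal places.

Cronbach's alpha = 0.717

Remaining items: Q1, Q2, Q3 (k = 3).
sum of item variances = 0.81 + 1.56 + 0.71 = 3.08
σ²_T = 3.08 + 2 × 1.41 = 5.90
α (item deleted) = (3/2)·(1 − 3.08/5.90) = 0.717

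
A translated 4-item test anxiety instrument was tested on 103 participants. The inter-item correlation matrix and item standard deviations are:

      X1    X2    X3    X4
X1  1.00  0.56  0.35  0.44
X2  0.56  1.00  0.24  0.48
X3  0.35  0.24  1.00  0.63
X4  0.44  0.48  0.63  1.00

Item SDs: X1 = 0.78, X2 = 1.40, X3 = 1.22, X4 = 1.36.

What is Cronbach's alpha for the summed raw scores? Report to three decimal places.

Σσ²ᵢ = 0.78² + 1.40² + 1.22² + 1.36² = 5.9064
Covariances σ_ij = r_ij · s_i · s_j:
  σ(X1,X2) = 0.56 × 0.78 × 1.40 = 0.6115
  σ(X1,X3) = 0.35 × 0.78 × 1.22 = 0.3331
  σ(X1,X4) = 0.44 × 0.78 × 1.36 = 0.4668
  σ(X2,X3) = 0.24 × 1.40 × 1.22 = 0.4099
  σ(X2,X4) = 0.48 × 1.40 × 1.36 = 0.9139
  σ(X3,X4) = 0.63 × 1.22 × 1.36 = 1.0453
σ²_T = Σσ²ᵢ + 2·Σσ_ij = 5.9064 + 2 × 3.7805 = 13.4674
α = (4/3)·(1 − 5.9064/13.4674) = 0.749

Cronbach's alpha = 0.749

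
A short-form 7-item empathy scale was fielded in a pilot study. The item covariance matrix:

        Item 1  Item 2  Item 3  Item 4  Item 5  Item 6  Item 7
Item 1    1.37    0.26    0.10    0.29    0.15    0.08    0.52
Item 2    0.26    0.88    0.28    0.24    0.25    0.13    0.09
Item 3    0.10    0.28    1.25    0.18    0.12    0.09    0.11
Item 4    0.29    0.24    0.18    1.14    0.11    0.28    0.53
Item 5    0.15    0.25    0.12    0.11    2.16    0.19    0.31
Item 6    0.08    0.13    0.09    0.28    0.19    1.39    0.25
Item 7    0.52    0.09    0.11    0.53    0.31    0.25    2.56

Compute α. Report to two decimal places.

ΣVar(i) = 1.37 + 0.88 + 1.25 + 1.14 + 2.16 + 1.39 + 2.56 = 10.75
Sum of off-diagonal covariances = 4.56
σ²_T = 10.75 + 2 × 4.56 = 19.87
α = (k/(k−1))·(1 − ΣVar(i)/σ²_T) = (7/6)·(1 − 10.75/19.87) = 0.54

α = 0.54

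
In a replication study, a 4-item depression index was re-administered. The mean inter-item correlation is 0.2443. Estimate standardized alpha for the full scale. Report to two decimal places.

α = 0.56

Standardized α = k·r̄ / (1 + (k−1)·r̄) = 4 × 0.2443 / (1 + 3 × 0.2443)
  = 0.9772 / 1.7329 = 0.56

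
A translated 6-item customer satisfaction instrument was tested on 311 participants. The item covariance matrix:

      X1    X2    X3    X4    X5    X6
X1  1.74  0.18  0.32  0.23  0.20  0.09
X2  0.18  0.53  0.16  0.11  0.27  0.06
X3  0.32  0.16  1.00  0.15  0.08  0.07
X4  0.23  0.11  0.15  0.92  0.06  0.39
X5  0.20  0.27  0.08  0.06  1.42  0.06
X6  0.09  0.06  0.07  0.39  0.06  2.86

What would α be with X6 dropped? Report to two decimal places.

Remaining items: X1, X2, X3, X4, X5 (k = 5).
Σσ²ᵢ = 1.74 + 0.53 + 1.00 + 0.92 + 1.42 = 5.61
Var(T) = 5.61 + 2 × 1.76 = 9.13
α (item deleted) = (5/4)·(1 − 5.61/9.13) = 0.48

α = 0.48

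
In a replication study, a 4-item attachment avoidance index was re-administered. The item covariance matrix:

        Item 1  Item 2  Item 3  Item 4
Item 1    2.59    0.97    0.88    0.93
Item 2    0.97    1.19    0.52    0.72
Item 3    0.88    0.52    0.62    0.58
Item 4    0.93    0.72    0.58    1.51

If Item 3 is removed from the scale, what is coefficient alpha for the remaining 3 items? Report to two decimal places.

coefficient alpha = 0.75

Remaining items: Item 1, Item 2, Item 4 (k = 3).
ΣVar(i) = 2.59 + 1.19 + 1.51 = 5.29
σ²_total = 5.29 + 2 × 2.62 = 10.53
α (item deleted) = (3/2)·(1 − 5.29/10.53) = 0.75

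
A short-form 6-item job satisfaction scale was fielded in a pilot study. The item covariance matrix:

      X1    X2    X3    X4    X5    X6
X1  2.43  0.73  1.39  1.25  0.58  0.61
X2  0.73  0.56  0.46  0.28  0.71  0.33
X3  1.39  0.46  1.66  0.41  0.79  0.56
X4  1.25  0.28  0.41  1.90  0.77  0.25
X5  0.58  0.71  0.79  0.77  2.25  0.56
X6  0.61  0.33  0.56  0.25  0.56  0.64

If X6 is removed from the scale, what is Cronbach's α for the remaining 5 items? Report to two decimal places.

Remaining items: X1, X2, X3, X4, X5 (k = 5).
sum of item variances = 2.43 + 0.56 + 1.66 + 1.90 + 2.25 = 8.80
Var(T) = 8.80 + 2 × 7.37 = 23.54
α (item deleted) = (5/4)·(1 − 8.80/23.54) = 0.78

α = 0.78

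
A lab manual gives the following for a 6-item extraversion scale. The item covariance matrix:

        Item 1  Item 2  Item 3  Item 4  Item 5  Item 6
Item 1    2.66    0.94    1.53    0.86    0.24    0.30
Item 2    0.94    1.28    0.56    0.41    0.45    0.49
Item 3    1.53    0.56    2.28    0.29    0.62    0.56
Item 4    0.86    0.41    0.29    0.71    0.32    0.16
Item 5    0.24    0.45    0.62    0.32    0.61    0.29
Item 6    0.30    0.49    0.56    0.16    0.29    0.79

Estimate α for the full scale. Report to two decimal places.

α = 0.79

sum of item variances = 2.66 + 1.28 + 2.28 + 0.71 + 0.61 + 0.79 = 8.33
Sum of off-diagonal covariances = 8.02
σ²_T = 8.33 + 2 × 8.02 = 24.37
α = (k/(k−1))·(1 − sum of item variances/σ²_T) = (6/5)·(1 − 8.33/24.37) = 0.79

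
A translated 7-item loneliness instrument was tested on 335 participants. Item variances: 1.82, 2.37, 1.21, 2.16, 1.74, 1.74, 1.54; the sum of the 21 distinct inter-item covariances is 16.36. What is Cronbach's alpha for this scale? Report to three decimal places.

α = 0.843

Σσ²ᵢ = 1.82 + 2.37 + 1.21 + 2.16 + 1.74 + 1.74 + 1.54 = 12.58
Sum of distinct covariances = 16.36
Var(T) = Σσ²ᵢ + 2·Σcov = 12.58 + 2 × 16.36 = 45.30
α = (7/6)·(1 − 12.58/45.30) = 0.843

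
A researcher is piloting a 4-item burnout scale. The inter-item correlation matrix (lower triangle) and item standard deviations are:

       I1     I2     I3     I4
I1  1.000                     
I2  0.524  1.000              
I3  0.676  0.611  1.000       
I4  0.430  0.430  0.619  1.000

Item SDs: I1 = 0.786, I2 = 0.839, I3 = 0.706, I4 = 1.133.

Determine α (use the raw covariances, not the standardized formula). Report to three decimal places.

α = 0.806

Σσ²ᵢ = 0.786² + 0.839² + 0.706² + 1.133² = 3.1038
Covariances σ_ij = r_ij · s_i · s_j:
  σ(I1,I2) = 0.524 × 0.786 × 0.839 = 0.3456
  σ(I1,I3) = 0.676 × 0.786 × 0.706 = 0.3751
  σ(I1,I4) = 0.430 × 0.786 × 1.133 = 0.3829
  σ(I2,I3) = 0.611 × 0.839 × 0.706 = 0.3619
  σ(I2,I4) = 0.430 × 0.839 × 1.133 = 0.4088
  σ(I3,I4) = 0.619 × 0.706 × 1.133 = 0.4951
σ²_T = Σσ²ᵢ + 2·Σσ_ij = 3.1038 + 2 × 2.3694 = 7.8426
α = (4/3)·(1 − 3.1038/7.8426) = 0.806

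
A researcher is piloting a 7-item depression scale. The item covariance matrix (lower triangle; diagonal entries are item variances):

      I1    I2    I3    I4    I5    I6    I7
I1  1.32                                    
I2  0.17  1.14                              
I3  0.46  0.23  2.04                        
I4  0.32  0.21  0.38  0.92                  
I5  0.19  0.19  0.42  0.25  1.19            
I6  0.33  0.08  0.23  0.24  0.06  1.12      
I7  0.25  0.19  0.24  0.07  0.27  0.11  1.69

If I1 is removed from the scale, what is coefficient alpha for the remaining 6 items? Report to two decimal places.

Remaining items: I2, I3, I4, I5, I6, I7 (k = 6).
sum of item variances = 1.14 + 2.04 + 0.92 + 1.19 + 1.12 + 1.69 = 8.10
total variance = 8.10 + 2 × 3.17 = 14.44
α (item deleted) = (6/5)·(1 − 8.10/14.44) = 0.53

α = 0.53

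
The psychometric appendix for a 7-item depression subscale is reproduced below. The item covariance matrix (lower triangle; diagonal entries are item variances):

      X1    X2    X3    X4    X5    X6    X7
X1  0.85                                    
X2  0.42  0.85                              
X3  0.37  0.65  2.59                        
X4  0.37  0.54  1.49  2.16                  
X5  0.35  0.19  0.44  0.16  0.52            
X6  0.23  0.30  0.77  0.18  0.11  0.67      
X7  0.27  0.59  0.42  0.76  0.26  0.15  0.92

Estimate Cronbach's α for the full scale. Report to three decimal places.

ΣVar(i) = 0.85 + 0.85 + 2.59 + 2.16 + 0.52 + 0.67 + 0.92 = 8.56
Σ_{i<j} σ_ij = 9.02
Var(T) = 8.56 + 2 × 9.02 = 26.60
α = (k/(k−1))·(1 − ΣVar(i)/Var(T)) = (7/6)·(1 − 8.56/26.60) = 0.791

Cronbach's α = 0.791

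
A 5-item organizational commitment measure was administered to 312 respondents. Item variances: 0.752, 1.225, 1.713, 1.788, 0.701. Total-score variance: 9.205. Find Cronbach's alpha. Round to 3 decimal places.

Σσ²ᵢ = 0.752 + 1.225 + 1.713 + 1.788 + 0.701 = 6.179
α = (k/(k−1))·(1 − Σσ²ᵢ/total variance) = (5/4)·(1 − 6.179/9.205) = 0.411

Cronbach's alpha = 0.411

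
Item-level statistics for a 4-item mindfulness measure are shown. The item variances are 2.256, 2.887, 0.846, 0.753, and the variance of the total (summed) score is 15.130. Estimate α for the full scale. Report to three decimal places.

ΣVar(i) = 2.256 + 2.887 + 0.846 + 0.753 = 6.742
α = (k/(k−1))·(1 − ΣVar(i)/Var(T)) = (4/3)·(1 − 6.742/15.130) = 0.739

α = 0.739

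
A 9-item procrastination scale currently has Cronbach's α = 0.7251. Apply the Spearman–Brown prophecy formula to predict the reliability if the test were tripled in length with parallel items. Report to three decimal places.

predicted reliability = 0.888

Length factor m = 3
α' = m·α / (1 + (m−1)·α)
   = 3 × 0.7251 / (1 + (3 − 1) × 0.7251)
   = 2.1753 / 2.4502 = 0.888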